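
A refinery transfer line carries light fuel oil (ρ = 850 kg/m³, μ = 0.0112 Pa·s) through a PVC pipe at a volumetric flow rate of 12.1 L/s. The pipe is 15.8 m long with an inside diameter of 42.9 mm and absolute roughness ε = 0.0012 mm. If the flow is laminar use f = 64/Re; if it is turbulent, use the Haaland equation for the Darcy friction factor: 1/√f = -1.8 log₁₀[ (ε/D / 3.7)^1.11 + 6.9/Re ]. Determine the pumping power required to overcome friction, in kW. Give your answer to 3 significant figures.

P ≈ 3.17 kW

Q = 12.1 L/s = 12.1/1000 = 0.0121 m³/s.
Cross-sectional area A = πD²/4 = π(0.0429)²/4 = 0.001445 m²; mean velocity V = Q/A = 0.0121/0.001445 = 8.371 m/s.
Reynolds number Re = ρVD/μ = 850 · 8.371 · 0.0429 / 0.0112 = 2.725e+04.
Re > 4000 → turbulent. Relative roughness ε/D = 1.2e-06/0.0429 = 2.8e-05. Haaland: 1/√f = -1.8 log₁₀[(2.8e-05/3.7)^1.11 + 6.9/2.725e+04] = -1.8 log₁₀[2.07e-06 + 0.000253] = 6.468, so f = 0.02391.
Darcy-Weisbach: ΔP = f(L/D)(ρV²/2) = 0.02391·(15.8/0.0429)·(850·8.371²/2) = 0.02391·368.3·2.978e+04 = 2.622e+05 Pa.
Pumping power P = QΔP = 0.0121·2.622e+05 = 3173 W = 3.17 kW.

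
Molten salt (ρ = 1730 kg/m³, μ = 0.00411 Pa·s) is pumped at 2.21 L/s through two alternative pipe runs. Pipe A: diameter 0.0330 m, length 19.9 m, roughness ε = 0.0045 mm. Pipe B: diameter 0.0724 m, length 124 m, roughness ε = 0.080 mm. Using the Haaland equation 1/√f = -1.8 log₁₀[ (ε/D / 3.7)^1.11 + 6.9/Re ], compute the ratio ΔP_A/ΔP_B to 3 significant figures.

Pipe A: V = Q/A = 0.00221/0.0008553 = 2.584 m/s; Re = 3.589e+04; ε/D = 0.000136; Haaland → f = 0.02267; ΔP_A = f(L/D)(ρV²/2) = 7.895e+04 Pa.
Pipe B: V = Q/A = 0.00221/0.004117 = 0.5368 m/s; Re = 1.636e+04; ε/D = 0.0011; Haaland → f = 0.02896; ΔP_B = f(L/D)(ρV²/2) = 1.237e+04 Pa.
ΔP_A/ΔP_B = 7.895e+04/1.237e+04 = 6.38.

ΔP_A/ΔP_B ≈ 6.38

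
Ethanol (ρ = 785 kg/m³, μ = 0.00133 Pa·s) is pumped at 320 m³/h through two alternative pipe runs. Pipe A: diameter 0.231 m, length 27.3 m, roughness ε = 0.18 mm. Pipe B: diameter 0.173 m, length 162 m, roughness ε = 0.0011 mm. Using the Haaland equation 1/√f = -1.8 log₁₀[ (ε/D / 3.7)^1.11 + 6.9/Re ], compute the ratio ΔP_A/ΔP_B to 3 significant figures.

ΔP_A/ΔP_B ≈ 0.0565

Pipe A: V = Q/A = 0.08889/0.04191 = 2.121 m/s; Re = 2.892e+05; ε/D = 0.000779; Haaland → f = 0.01957; ΔP_A = f(L/D)(ρV²/2) = 4084 Pa.
Pipe B: V = Q/A = 0.08889/0.02351 = 3.782 m/s; Re = 3.861e+05; ε/D = 6.36e-06; Haaland → f = 0.01375; ΔP_B = f(L/D)(ρV²/2) = 7.225e+04 Pa.
ΔP_A/ΔP_B = 4084/7.225e+04 = 0.0565.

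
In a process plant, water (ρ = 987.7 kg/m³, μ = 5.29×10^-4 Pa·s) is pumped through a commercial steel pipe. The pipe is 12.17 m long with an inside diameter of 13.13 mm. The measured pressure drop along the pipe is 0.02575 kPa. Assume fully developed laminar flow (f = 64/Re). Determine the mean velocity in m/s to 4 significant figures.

For laminar flow, f = 64/Re with Re = ρVD/μ, so Darcy-Weisbach reduces to ΔP = 32μLV/D². Solving for V: V = ΔP·D²/(32μL) = 25.75·(0.01313)²/(32·0.000529·12.17) = 0.02155 m/s.
Check: Re = ρVD/μ = 987.7·0.02155·0.01313/0.000529 = 528.3 < 2300, so the laminar assumption holds.

V ≈ 0.02155 m/s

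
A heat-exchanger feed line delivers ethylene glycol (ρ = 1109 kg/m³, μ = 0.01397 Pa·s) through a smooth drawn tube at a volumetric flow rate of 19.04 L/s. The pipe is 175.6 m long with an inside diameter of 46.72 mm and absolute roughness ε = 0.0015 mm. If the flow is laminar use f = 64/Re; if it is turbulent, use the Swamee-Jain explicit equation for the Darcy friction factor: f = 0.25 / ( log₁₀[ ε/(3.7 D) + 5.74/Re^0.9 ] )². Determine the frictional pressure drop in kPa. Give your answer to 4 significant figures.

Q = 19.04 L/s = 19.04/1000 = 0.01904 m³/s.
Cross-sectional area A = πD²/4 = π(0.04672)²/4 = 0.001714 m²; mean velocity V = Q/A = 0.01904/0.001714 = 11.11 m/s.
Reynolds number Re = ρVD/μ = 1109 · 11.11 · 0.04672 / 0.014 = 4.119e+04.
Re > 4000 → turbulent. Relative roughness ε/D = 1.5e-06/0.04672 = 3.21e-05. Swamee-Jain: f = 0.25/(log₁₀[3.21e-05/3.7 + 5.74/4.119e+04^0.9])² = 0.25/(log₁₀[8.68e-06 + 0.000403])² = 0.25/(-3.385)² = 0.02182.
Darcy-Weisbach: ΔP = f(L/D)(ρV²/2) = 0.02182·(175.6/0.04672)·(1109·11.11²/2) = 0.02182·3759·6.84e+04 = 5.608e+06 Pa.
ΔP = 5.608e+06 Pa = 5608 kPa.

ΔP ≈ 5608 kPa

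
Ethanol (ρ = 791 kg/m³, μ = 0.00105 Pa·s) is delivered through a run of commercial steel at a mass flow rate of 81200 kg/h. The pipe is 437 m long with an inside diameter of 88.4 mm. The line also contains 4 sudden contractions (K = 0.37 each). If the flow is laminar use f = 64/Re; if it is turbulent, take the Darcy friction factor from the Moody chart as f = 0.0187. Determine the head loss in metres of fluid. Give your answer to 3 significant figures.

ṁ = 81200 kg/h = 81200/3600 = 22.56 kg/s.
A = πD²/4 = π(0.0884)²/4 = 0.006138 m²; mean velocity V = ṁ/(ρA) = 22.56/(791 · 0.006138) = 4.646 m/s.
Reynolds number Re = ρVD/μ = 791 · 4.646 · 0.0884 / 0.00105 = 3.094e+05.
Re > 4000 → turbulent; use the Moody-chart value f = 0.0187.
Total minor-loss coefficient ΣK = 4·0.37 = 1.48.
ΔP = [f·L/D + ΣK]·(ρV²/2) = [0.0187·437/0.0884 + 1.48]·(791·4.646²/2) = [92.44 + 1.48]·8537 = 8.018e+05 Pa.
Head loss h_f = ΔP/(ρg) = 8.018e+05/(791·9.81) = 103 m.

h_f ≈ 103 m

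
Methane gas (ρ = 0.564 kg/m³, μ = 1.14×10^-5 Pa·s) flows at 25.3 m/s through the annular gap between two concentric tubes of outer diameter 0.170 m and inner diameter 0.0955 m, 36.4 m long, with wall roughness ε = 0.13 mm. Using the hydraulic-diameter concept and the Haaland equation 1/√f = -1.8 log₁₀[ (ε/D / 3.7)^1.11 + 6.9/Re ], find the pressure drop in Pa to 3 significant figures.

Hydraulic diameter D_h = 4A/P = D_o - D_i = 0.17 - 0.0955 = 0.0745 m.
Re = ρVD_h/μ = 0.564·25.3·0.0745/1.14e-05 = 9.325e+04.
ε/D_h = 0.00013/0.0745 = 0.00174; Haaland gives 1/√f = -1.8 log₁₀[0.000203+7.4e-05] = 6.403, so f = 0.02439.
ΔP = f(L/D_h)(ρV²/2) = 0.02439·36.4/0.0745·180.5 = 2151 Pa.

ΔP ≈ 2150 Pa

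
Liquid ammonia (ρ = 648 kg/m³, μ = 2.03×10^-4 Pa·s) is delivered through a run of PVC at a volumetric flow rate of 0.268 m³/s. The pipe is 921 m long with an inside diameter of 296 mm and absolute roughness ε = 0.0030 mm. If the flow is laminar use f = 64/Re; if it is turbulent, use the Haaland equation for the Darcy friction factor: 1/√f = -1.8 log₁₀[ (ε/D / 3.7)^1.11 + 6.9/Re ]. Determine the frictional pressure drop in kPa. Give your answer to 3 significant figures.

ΔP ≈ 151 kPa

Cross-sectional area A = πD²/4 = π(0.296)²/4 = 0.06881 m²; mean velocity V = Q/A = 0.268/0.06881 = 3.895 m/s.
Reynolds number Re = ρVD/μ = 648 · 3.895 · 0.296 / 0.000203 = 3.68e+06.
Re > 4000 → turbulent. Relative roughness ε/D = 3e-06/0.296 = 1.01e-05. Haaland: 1/√f = -1.8 log₁₀[(1.01e-05/3.7)^1.11 + 6.9/3.68e+06] = -1.8 log₁₀[6.7e-07 + 1.88e-06] = 10.07, so f = 0.009862.
Darcy-Weisbach: ΔP = f(L/D)(ρV²/2) = 0.009862·(921/0.296)·(648·3.895²/2) = 0.009862·3111·4914 = 1.508e+05 Pa.
ΔP = 1.508e+05 Pa = 151 kPa.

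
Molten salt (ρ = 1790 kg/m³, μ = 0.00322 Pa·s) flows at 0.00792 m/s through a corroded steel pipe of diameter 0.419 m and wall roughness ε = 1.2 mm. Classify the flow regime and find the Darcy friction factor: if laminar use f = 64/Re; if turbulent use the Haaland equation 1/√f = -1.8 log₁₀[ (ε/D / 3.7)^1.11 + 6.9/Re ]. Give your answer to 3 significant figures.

Re = ρVD/μ = 1790·0.00792·0.419/0.00322 = 1845.
Re < 2300 → laminar, so f = 64/Re = 0.03469 (roughness is irrelevant in laminar flow).

f ≈ 0.0347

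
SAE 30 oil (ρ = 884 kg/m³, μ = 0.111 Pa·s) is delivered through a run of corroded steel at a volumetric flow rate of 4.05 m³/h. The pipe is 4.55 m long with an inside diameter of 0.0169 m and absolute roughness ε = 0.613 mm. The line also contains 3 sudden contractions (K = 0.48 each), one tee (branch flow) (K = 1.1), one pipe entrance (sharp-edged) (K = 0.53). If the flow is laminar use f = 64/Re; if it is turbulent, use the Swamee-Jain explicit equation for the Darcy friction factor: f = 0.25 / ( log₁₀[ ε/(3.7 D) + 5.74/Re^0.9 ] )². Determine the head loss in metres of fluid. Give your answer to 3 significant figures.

h_f ≈ 36.7 m

Q = 4.05 m³/h = 4.05/3600 = 0.001125 m³/s.
Cross-sectional area A = πD²/4 = π(0.0169)²/4 = 0.0002243 m²; mean velocity V = Q/A = 0.001125/0.0002243 = 5.015 m/s.
Reynolds number Re = ρVD/μ = 884 · 5.015 · 0.0169 / 0.111 = 675.
Re < 2300 → laminar flow, so f = 64/Re = 64/675 = 0.09481 (the turbulent correlation is not needed).
Total minor-loss coefficient ΣK = 3·0.48 + 1·1.1 + 1·0.53 = 3.07.
ΔP = [f·L/D + ΣK]·(ρV²/2) = [0.09481·4.55/0.0169 + 3.07]·(884·5.015²/2) = [25.53 + 3.07]·1.112e+04 = 3.179e+05 Pa.
Head loss h_f = ΔP/(ρg) = 3.179e+05/(884·9.81) = 36.7 m.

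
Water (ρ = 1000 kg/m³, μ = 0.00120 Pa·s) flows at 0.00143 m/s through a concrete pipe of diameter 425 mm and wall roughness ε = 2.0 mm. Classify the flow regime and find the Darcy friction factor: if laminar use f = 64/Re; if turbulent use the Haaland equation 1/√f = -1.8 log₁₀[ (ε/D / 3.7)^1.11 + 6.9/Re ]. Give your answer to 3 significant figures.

f ≈ 0.126

Re = ρVD/μ = 1000·0.00143·0.425/0.0012 = 506.5.
Re < 2300 → laminar, so f = 64/Re = 0.1264 (roughness is irrelevant in laminar flow).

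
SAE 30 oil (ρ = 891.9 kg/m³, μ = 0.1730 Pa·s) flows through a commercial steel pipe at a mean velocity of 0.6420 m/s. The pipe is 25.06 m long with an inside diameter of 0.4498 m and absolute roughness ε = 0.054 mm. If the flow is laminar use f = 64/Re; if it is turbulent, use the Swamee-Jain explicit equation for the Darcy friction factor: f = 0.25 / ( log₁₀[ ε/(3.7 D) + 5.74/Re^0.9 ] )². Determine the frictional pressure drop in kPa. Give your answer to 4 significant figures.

ΔP ≈ 0.4402 kPa

Reynolds number Re = ρVD/μ = 891.9 · 0.642 · 0.4498 / 0.173 = 1489.
Re < 2300 → laminar flow, so f = 64/Re = 64/1489 = 0.04299 (the turbulent correlation is not needed).
Darcy-Weisbach: ΔP = f(L/D)(ρV²/2) = 0.04299·(25.06/0.4498)·(891.9·0.642²/2) = 0.04299·55.71·183.8 = 440.2 Pa.
ΔP = 440.2 Pa = 0.4402 kPa.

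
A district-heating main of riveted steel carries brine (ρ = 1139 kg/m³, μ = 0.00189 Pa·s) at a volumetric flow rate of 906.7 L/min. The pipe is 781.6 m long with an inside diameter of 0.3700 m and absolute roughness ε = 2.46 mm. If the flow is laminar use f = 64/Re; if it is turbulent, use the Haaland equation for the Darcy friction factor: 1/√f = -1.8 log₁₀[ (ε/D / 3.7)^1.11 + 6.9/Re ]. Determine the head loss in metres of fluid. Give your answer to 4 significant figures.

h_f ≈ 0.07532 m

Q = 906.7 L/min = 906.7/60000 = 0.01511 m³/s.
Cross-sectional area A = πD²/4 = π(0.37)²/4 = 0.1075 m²; mean velocity V = Q/A = 0.01511/0.1075 = 0.1405 m/s.
Reynolds number Re = ρVD/μ = 1139 · 0.1405 · 0.37 / 0.00189 = 3.134e+04.
Re > 4000 → turbulent. Relative roughness ε/D = 0.00246/0.37 = 0.00665. Haaland: 1/√f = -1.8 log₁₀[(0.00665/3.7)^1.11 + 6.9/3.134e+04] = -1.8 log₁₀[0.000896 + 0.00022] = 5.314, so f = 0.03542.
Darcy-Weisbach: ΔP = f(L/D)(ρV²/2) = 0.03542·(781.6/0.37)·(1139·0.1405²/2) = 0.03542·2112·11.25 = 841.6 Pa.
Head loss h_f = ΔP/(ρg) = 841.6/(1139·9.81) = 0.07532 m.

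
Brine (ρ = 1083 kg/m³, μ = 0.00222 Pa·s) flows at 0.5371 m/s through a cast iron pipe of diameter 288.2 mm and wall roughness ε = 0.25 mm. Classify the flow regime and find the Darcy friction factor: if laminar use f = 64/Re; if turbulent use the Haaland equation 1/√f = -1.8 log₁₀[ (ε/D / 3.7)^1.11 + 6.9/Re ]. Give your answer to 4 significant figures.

Re = ρVD/μ = 1083·0.5371·0.2882/0.00222 = 7.551e+04.
Re > 4000 → turbulent. ε/D = 0.00025/0.2882 = 0.000867; Haaland: 1/√f = -1.8 log₁₀[9.35e-05 + 9.14e-05] = 6.72, so f = 0.02215.

f ≈ 0.02215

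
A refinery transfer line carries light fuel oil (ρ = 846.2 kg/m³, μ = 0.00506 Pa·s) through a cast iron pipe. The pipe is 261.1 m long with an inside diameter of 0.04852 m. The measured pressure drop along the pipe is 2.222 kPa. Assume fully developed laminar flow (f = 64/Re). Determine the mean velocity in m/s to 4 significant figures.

V ≈ 0.1237 m/s

For laminar flow, f = 64/Re with Re = ρVD/μ, so Darcy-Weisbach reduces to ΔP = 32μLV/D². Solving for V: V = ΔP·D²/(32μL) = 2222·(0.04852)²/(32·0.00506·261.1) = 0.1237 m/s.
Check: Re = ρVD/μ = 846.2·0.1237·0.04852/0.00506 = 1004 < 2300, so the laminar assumption holds.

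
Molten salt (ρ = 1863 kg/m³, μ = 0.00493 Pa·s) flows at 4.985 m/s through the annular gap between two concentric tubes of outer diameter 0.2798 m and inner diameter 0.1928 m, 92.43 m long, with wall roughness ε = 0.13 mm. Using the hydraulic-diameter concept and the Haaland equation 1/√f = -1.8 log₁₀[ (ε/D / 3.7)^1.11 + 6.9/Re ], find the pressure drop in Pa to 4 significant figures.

Hydraulic diameter D_h = 4A/P = D_o - D_i = 0.2798 - 0.1928 = 0.087 m.
Re = ρVD_h/μ = 1863·4.985·0.087/0.00493 = 1.639e+05.
ε/D_h = 0.00013/0.087 = 0.00149; Haaland gives 1/√f = -1.8 log₁₀[0.000171+4.21e-05] = 6.609, so f = 0.0229.
ΔP = f(L/D_h)(ρV²/2) = 0.0229·92.43/0.087·2.315e+04 = 5.631e+05 Pa.

ΔP ≈ 563100 Pa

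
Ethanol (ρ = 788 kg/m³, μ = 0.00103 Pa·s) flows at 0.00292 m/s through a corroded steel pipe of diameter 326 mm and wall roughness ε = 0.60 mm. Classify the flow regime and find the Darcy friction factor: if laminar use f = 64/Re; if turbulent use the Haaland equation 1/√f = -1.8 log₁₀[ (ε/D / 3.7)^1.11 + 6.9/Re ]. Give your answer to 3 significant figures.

f ≈ 0.0879

Re = ρVD/μ = 788·0.00292·0.326/0.00103 = 728.3.
Re < 2300 → laminar, so f = 64/Re = 0.08788 (roughness is irrelevant in laminar flow).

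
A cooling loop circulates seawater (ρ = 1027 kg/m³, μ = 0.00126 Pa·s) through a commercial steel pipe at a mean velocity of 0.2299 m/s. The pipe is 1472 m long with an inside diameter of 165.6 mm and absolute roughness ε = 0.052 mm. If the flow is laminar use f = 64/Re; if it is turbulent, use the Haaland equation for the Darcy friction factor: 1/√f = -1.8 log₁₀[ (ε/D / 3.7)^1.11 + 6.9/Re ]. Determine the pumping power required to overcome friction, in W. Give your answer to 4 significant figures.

Reynolds number Re = ρVD/μ = 1027 · 0.2299 · 0.1656 / 0.00126 = 3.103e+04.
Re > 4000 → turbulent. Relative roughness ε/D = 5.2e-05/0.1656 = 0.000314. Haaland: 1/√f = -1.8 log₁₀[(0.000314/3.7)^1.11 + 6.9/3.103e+04] = -1.8 log₁₀[3.03e-05 + 0.000222] = 6.476, so f = 0.02385.
Darcy-Weisbach: ΔP = f(L/D)(ρV²/2) = 0.02385·(1472/0.1656)·(1027·0.2299²/2) = 0.02385·8889·27.14 = 5753 Pa.
Q = V·A = 0.2299·0.02154 = 0.004952 m³/s.
Pumping power P = QΔP = 0.004952·5753 = 28.488 W = 28.49 W.

P ≈ 28.49 W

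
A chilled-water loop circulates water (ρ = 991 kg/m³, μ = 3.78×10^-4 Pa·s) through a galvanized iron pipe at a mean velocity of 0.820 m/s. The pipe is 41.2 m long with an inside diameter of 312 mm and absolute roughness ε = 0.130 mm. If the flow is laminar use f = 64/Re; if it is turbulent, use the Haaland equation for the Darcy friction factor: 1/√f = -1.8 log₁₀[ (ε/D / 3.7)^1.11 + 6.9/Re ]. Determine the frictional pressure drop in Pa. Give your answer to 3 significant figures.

ΔP ≈ 739 Pa

Reynolds number Re = ρVD/μ = 991 · 0.82 · 0.312 / 0.000378 = 6.707e+05.
Re > 4000 → turbulent. Relative roughness ε/D = 0.00013/0.312 = 0.000417. Haaland: 1/√f = -1.8 log₁₀[(0.000417/3.7)^1.11 + 6.9/6.707e+05] = -1.8 log₁₀[4.14e-05 + 1.03e-05] = 7.716, so f = 0.0168.
Darcy-Weisbach: ΔP = f(L/D)(ρV²/2) = 0.0168·(41.2/0.312)·(991·0.82²/2) = 0.0168·132.1·333.2 = 739.1 Pa.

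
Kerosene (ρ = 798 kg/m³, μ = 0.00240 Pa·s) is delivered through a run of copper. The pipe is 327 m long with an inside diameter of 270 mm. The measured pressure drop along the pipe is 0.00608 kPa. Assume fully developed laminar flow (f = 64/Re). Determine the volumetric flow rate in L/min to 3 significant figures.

For laminar flow, f = 64/Re with Re = ρVD/μ, so Darcy-Weisbach reduces to ΔP = 32μLV/D². Solving for V: V = ΔP·D²/(32μL) = 6.08·(0.27)²/(32·0.0024·327) = 0.01765 m/s.
Check: Re = ρVD/μ = 798·0.01765·0.27/0.0024 = 1584 < 2300, so the laminar assumption holds.
Q = V·A = 0.01765·(π/4·0.27²) = 0.001011 m³/s = 60.6 L/min.

Q ≈ 60.6 L/min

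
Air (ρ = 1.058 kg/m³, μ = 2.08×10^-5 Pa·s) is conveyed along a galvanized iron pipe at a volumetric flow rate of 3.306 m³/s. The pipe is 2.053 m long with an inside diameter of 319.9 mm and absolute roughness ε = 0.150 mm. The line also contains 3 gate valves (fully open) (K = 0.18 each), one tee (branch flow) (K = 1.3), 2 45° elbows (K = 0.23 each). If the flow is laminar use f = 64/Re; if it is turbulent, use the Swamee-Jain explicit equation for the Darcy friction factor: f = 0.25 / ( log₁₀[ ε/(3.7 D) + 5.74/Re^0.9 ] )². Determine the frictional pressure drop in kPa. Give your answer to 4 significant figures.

ΔP ≈ 2.158 kPa

Cross-sectional area A = πD²/4 = π(0.3199)²/4 = 0.08037 m²; mean velocity V = Q/A = 3.306/0.08037 = 41.13 m/s.
Reynolds number Re = ρVD/μ = 1.058 · 41.13 · 0.3199 / 2.08e-05 = 6.693e+05.
Re > 4000 → turbulent. Relative roughness ε/D = 0.00015/0.3199 = 0.000469. Swamee-Jain: f = 0.25/(log₁₀[0.000469/3.7 + 5.74/6.693e+05^0.9])² = 0.25/(log₁₀[0.000127 + 3.28e-05])² = 0.25/(-3.797)² = 0.01734.
Total minor-loss coefficient ΣK = 3·0.18 + 1·1.3 + 2·0.23 = 2.3.
ΔP = [f·L/D + ΣK]·(ρV²/2) = [0.01734·2.053/0.3199 + 2.3]·(1.058·41.13²/2) = [0.1113 + 2.3]·895 = 2158 Pa.
ΔP = 2158 Pa = 2.158 kPa.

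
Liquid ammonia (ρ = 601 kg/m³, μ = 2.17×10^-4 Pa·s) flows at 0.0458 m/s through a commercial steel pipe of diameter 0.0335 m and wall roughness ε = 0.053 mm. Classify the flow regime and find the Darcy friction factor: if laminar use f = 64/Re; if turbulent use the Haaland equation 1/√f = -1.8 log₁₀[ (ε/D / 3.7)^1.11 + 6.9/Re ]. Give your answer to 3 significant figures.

f ≈ 0.0410

Re = ρVD/μ = 601·0.0458·0.0335/0.000217 = 4249.
Re > 4000 → turbulent. ε/D = 5.3e-05/0.0335 = 0.00158; Haaland: 1/√f = -1.8 log₁₀[0.000182 + 0.00162] = 4.938, so f = 0.04101.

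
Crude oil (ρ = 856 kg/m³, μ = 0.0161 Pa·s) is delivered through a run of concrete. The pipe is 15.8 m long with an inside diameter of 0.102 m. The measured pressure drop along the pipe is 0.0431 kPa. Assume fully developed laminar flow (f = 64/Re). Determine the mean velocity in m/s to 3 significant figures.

V ≈ 0.0551 m/s

For laminar flow, f = 64/Re with Re = ρVD/μ, so Darcy-Weisbach reduces to ΔP = 32μLV/D². Solving for V: V = ΔP·D²/(32μL) = 43.1·(0.102)²/(32·0.0161·15.8) = 0.05509 m/s.
Check: Re = ρVD/μ = 856·0.05509·0.102/0.0161 = 298.7 < 2300, so the laminar assumption holds.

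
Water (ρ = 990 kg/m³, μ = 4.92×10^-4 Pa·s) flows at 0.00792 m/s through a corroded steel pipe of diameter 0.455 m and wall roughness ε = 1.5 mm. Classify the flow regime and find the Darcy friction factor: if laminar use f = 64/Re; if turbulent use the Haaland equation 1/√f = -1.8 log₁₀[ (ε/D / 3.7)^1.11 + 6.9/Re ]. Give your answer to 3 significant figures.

Re = ρVD/μ = 990·0.00792·0.455/0.000492 = 7251.
Re > 4000 → turbulent. ε/D = 0.0015/0.455 = 0.0033; Haaland: 1/√f = -1.8 log₁₀[0.000411 + 0.000952] = 5.158, so f = 0.03759.

f ≈ 0.0376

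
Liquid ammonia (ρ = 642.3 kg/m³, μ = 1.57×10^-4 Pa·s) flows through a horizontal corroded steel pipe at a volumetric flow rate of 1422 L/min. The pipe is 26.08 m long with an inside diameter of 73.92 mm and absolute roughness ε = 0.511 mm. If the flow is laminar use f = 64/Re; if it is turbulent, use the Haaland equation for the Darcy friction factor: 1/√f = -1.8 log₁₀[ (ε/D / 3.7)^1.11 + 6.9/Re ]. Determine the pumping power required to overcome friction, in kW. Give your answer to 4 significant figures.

P ≈ 2.759 kW

Q = 1422 L/min = 1422/60000 = 0.0237 m³/s.
Cross-sectional area A = πD²/4 = π(0.07392)²/4 = 0.004292 m²; mean velocity V = Q/A = 0.0237/0.004292 = 5.522 m/s.
Reynolds number Re = ρVD/μ = 642.3 · 5.522 · 0.07392 / 0.000157 = 1.67e+06.
Re > 4000 → turbulent. Relative roughness ε/D = 0.000511/0.07392 = 0.00691. Haaland: 1/√f = -1.8 log₁₀[(0.00691/3.7)^1.11 + 6.9/1.67e+06] = -1.8 log₁₀[0.000936 + 4.13e-06] = 5.448, so f = 0.03369.
Darcy-Weisbach: ΔP = f(L/D)(ρV²/2) = 0.03369·(26.08/0.07392)·(642.3·5.522²/2) = 0.03369·352.8·9794 = 1.164e+05 Pa.
Pumping power P = QΔP = 0.0237·1.164e+05 = 2759.1 W = 2.759 kW.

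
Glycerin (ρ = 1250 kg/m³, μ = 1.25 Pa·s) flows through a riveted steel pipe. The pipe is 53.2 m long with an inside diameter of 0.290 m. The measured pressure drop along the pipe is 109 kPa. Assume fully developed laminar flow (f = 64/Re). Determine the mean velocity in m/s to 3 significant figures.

For laminar flow, f = 64/Re with Re = ρVD/μ, so Darcy-Weisbach reduces to ΔP = 32μLV/D². Solving for V: V = ΔP·D²/(32μL) = 1.09e+05·(0.29)²/(32·1.25·53.2) = 4.308 m/s.
Check: Re = ρVD/μ = 1250·4.308·0.29/1.25 = 1249 < 2300, so the laminar assumption holds.

V ≈ 4.31 m/s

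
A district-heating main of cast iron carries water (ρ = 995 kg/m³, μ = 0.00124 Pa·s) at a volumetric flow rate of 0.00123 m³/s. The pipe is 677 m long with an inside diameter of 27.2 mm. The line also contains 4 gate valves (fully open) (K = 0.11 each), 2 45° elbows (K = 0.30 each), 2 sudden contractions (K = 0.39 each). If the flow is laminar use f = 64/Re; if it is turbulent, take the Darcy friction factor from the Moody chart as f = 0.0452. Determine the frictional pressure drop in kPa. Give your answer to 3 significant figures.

Cross-sectional area A = πD²/4 = π(0.0272)²/4 = 0.0005811 m²; mean velocity V = Q/A = 0.00123/0.0005811 = 2.117 m/s.
Reynolds number Re = ρVD/μ = 995 · 2.117 · 0.0272 / 0.00124 = 4.62e+04.
Re > 4000 → turbulent; use the Moody-chart value f = 0.0452.
Total minor-loss coefficient ΣK = 4·0.11 + 2·0.3 + 2·0.39 = 1.82.
ΔP = [f·L/D + ΣK]·(ρV²/2) = [0.0452·677/0.0272 + 1.82]·(995·2.117²/2) = [1125 + 1.82]·2229 = 2.512e+06 Pa.
ΔP = 2.512e+06 Pa = 2510 kPa.

ΔP ≈ 2510 kPa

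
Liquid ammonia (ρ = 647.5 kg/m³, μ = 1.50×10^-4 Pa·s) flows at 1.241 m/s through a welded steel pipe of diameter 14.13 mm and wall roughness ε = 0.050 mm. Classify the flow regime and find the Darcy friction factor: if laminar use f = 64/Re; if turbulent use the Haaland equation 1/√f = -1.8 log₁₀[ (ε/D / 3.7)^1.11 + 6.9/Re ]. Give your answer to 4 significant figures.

Re = ρVD/μ = 647.5·1.241·0.01413/0.00015 = 7.569e+04.
Re > 4000 → turbulent. ε/D = 5e-05/0.01413 = 0.00354; Haaland: 1/√f = -1.8 log₁₀[0.000445 + 9.12e-05] = 5.887, so f = 0.02885.

f ≈ 0.02885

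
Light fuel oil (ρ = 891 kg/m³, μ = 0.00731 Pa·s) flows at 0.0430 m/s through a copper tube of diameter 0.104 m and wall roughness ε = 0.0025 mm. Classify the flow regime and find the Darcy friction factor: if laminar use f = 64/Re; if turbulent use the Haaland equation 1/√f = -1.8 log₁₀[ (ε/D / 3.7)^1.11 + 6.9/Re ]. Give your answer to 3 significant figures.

f ≈ 0.117

Re = ρVD/μ = 891·0.043·0.104/0.00731 = 545.1.
Re < 2300 → laminar, so f = 64/Re = 0.1174 (roughness is irrelevant in laminar flow).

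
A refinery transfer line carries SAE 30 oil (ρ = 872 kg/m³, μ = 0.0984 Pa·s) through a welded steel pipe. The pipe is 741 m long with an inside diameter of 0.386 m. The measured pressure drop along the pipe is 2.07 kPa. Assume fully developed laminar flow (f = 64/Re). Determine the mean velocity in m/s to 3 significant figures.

For laminar flow, f = 64/Re with Re = ρVD/μ, so Darcy-Weisbach reduces to ΔP = 32μLV/D². Solving for V: V = ΔP·D²/(32μL) = 2070·(0.386)²/(32·0.0984·741) = 0.1322 m/s.
Check: Re = ρVD/μ = 872·0.1322·0.386/0.0984 = 452.2 < 2300, so the laminar assumption holds.

V ≈ 0.132 m/s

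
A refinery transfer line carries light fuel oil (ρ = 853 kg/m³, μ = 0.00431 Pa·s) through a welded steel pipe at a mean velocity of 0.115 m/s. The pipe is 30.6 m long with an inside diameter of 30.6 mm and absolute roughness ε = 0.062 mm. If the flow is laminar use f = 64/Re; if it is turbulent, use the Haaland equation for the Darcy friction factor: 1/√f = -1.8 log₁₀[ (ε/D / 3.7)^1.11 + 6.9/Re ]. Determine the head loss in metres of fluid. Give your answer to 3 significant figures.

Reynolds number Re = ρVD/μ = 853 · 0.115 · 0.0306 / 0.00431 = 696.5.
Re < 2300 → laminar flow, so f = 64/Re = 64/696.5 = 0.09189 (the turbulent correlation is not needed).
Darcy-Weisbach: ΔP = f(L/D)(ρV²/2) = 0.09189·(30.6/0.0306)·(853·0.115²/2) = 0.09189·1000·5.64 = 518.3 Pa.
Head loss h_f = ΔP/(ρg) = 518.3/(853·9.81) = 0.0619 m.

h_f ≈ 0.0619 m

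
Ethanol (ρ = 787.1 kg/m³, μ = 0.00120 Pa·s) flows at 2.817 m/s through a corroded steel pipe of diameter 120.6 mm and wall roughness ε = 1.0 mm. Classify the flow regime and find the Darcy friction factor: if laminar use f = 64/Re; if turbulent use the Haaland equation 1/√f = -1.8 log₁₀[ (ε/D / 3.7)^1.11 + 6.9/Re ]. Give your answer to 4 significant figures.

Re = ρVD/μ = 787.1·2.817·0.1206/0.0012 = 2.228e+05.
Re > 4000 → turbulent. ε/D = 0.001/0.1206 = 0.00829; Haaland: 1/√f = -1.8 log₁₀[0.00115 + 3.1e-05] = 5.273, so f = 0.03597.

f ≈ 0.03597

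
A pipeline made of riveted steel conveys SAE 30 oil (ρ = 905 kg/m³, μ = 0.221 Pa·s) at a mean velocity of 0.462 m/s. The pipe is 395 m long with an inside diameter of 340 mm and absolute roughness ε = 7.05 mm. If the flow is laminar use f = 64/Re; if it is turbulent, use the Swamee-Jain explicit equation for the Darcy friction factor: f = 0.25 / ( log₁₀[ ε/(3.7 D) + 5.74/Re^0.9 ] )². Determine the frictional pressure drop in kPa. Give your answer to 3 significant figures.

Reynolds number Re = ρVD/μ = 905 · 0.462 · 0.34 / 0.221 = 643.2.
Re < 2300 → laminar flow, so f = 64/Re = 64/643.2 = 0.0995 (the turbulent correlation is not needed).
Darcy-Weisbach: ΔP = f(L/D)(ρV²/2) = 0.0995·(395/0.34)·(905·0.462²/2) = 0.0995·1162·96.58 = 1.116e+04 Pa.
ΔP = 1.116e+04 Pa = 11.2 kPa.

ΔP ≈ 11.2 kPa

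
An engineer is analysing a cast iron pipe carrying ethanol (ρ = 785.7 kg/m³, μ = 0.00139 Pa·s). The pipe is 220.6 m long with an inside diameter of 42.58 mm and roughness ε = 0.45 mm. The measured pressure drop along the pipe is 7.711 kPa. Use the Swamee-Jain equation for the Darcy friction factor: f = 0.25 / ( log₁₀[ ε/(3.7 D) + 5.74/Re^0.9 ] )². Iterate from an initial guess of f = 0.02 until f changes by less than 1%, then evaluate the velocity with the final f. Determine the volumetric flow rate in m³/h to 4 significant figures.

Q ≈ 1.459 m³/h

Rearranging Darcy-Weisbach: V = √(2·ΔP·D/(f·L·ρ)). With ε/D = 0.00045/0.04258 = 0.0106, iterate starting from f = 0.02:
  f = 0.02 → V = √(2·7711·0.04258/(0.02·220.6·785.7)) = 0.4352 m/s; Re = ρVD/μ = 1.048e+04; f → 0.04441
  f = 0.04441 → V = 0.2921 m/s; Re = 7030; f → 0.04663
  f = 0.04663 → V = 0.285 m/s; Re = 6861; f → 0.04679
Converged (Δf/f < 1%). With the final f = 0.04679: V = √(2·7711·0.04258/(0.04679·220.6·785.7)) = 0.2846 m/s.
Q = V·A = 0.2846·(π/4·0.04258²) = 0.0004052 m³/s = 1.459 m³/h.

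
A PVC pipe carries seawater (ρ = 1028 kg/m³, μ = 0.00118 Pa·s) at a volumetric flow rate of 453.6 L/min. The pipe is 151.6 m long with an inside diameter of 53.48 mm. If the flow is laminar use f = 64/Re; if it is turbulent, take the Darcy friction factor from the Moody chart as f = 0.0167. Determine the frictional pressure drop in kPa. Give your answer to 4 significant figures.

ΔP ≈ 275.6 kPa

Q = 453.6 L/min = 453.6/60000 = 0.00756 m³/s.
Cross-sectional area A = πD²/4 = π(0.05348)²/4 = 0.002246 m²; mean velocity V = Q/A = 0.00756/0.002246 = 3.365 m/s.
Reynolds number Re = ρVD/μ = 1028 · 3.365 · 0.05348 / 0.00118 = 1.568e+05.
Re > 4000 → turbulent; use the Moody-chart value f = 0.0167.
Darcy-Weisbach: ΔP = f(L/D)(ρV²/2) = 0.0167·(151.6/0.05348)·(1028·3.365²/2) = 0.0167·2835·5822 = 2.756e+05 Pa.
ΔP = 2.756e+05 Pa = 275.6 kPa.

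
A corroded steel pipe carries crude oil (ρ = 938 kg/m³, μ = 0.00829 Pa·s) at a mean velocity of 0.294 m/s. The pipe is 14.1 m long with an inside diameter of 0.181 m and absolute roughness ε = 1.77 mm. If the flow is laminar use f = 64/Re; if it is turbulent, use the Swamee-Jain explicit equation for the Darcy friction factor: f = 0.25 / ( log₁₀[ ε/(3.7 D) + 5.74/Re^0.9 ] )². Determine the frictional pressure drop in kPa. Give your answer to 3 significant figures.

ΔP ≈ 0.148 kPa

Reynolds number Re = ρVD/μ = 938 · 0.294 · 0.181 / 0.00829 = 6021.
Re > 4000 → turbulent. Relative roughness ε/D = 0.00177/0.181 = 0.00978. Swamee-Jain: f = 0.25/(log₁₀[0.00978/3.7 + 5.74/6021^0.9])² = 0.25/(log₁₀[0.00264 + 0.00228])² = 0.25/(-2.308)² = 0.04693.
Darcy-Weisbach: ΔP = f(L/D)(ρV²/2) = 0.04693·(14.1/0.181)·(938·0.294²/2) = 0.04693·77.9·40.54 = 148.2 Pa.
ΔP = 148.2 Pa = 0.148 kPa.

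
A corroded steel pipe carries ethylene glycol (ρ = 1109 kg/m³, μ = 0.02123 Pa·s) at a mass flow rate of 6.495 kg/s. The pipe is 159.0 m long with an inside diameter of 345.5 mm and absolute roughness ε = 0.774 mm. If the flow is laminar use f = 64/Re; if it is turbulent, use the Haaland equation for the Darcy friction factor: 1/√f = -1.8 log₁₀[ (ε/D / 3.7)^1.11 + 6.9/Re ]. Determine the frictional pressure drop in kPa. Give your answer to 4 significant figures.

A = πD²/4 = π(0.3455)²/4 = 0.09375 m²; mean velocity V = ṁ/(ρA) = 6.495/(1109 · 0.09375) = 0.06247 m/s.
Reynolds number Re = ρVD/μ = 1109 · 0.06247 · 0.3455 / 0.0212 = 1127.
Re < 2300 → laminar flow, so f = 64/Re = 64/1127 = 0.05677 (the turbulent correlation is not needed).
Darcy-Weisbach: ΔP = f(L/D)(ρV²/2) = 0.05677·(159/0.3455)·(1109·0.06247²/2) = 0.05677·460.2·2.164 = 56.53 Pa.
ΔP = 56.53 Pa = 0.05653 kPa.

ΔP ≈ 0.05653 kPa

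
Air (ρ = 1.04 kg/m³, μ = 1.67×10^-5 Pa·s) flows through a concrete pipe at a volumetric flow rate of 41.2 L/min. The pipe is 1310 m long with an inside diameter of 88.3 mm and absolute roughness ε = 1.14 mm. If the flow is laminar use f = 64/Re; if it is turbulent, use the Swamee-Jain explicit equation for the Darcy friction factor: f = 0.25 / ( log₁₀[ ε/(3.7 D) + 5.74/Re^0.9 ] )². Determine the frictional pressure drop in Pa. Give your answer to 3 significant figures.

ΔP ≈ 10.1 Pa

Q = 41.2 L/min = 41.2/60000 = 0.0006867 m³/s.
Cross-sectional area A = πD²/4 = π(0.0883)²/4 = 0.006124 m²; mean velocity V = Q/A = 0.0006867/0.006124 = 0.1121 m/s.
Reynolds number Re = ρVD/μ = 1.04 · 0.1121 · 0.0883 / 1.67e-05 = 616.6.
Re < 2300 → laminar flow, so f = 64/Re = 64/616.6 = 0.1038 (the turbulent correlation is not needed).
Darcy-Weisbach: ΔP = f(L/D)(ρV²/2) = 0.1038·(1310/0.0883)·(1.04·0.1121²/2) = 0.1038·1.484e+04·0.006538 = 10.07 Pa.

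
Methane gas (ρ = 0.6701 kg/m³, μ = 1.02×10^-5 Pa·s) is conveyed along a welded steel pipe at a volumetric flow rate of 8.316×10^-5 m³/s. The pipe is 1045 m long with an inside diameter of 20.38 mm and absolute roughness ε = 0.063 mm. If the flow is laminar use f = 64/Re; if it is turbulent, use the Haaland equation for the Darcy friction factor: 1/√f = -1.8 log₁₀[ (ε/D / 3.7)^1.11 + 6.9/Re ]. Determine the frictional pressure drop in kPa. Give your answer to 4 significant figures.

ΔP ≈ 0.2094 kPa

Cross-sectional area A = πD²/4 = π(0.02038)²/4 = 0.0003262 m²; mean velocity V = Q/A = 8.316e-05/0.0003262 = 0.2549 m/s.
Reynolds number Re = ρVD/μ = 0.6701 · 0.2549 · 0.02038 / 1.02e-05 = 341.3.
Re < 2300 → laminar flow, so f = 64/Re = 64/341.3 = 0.1875 (the turbulent correlation is not needed).
Darcy-Weisbach: ΔP = f(L/D)(ρV²/2) = 0.1875·(1045/0.02038)·(0.6701·0.2549²/2) = 0.1875·5.128e+04·0.02177 = 209.4 Pa.
ΔP = 209.4 Pa = 0.2094 kPa.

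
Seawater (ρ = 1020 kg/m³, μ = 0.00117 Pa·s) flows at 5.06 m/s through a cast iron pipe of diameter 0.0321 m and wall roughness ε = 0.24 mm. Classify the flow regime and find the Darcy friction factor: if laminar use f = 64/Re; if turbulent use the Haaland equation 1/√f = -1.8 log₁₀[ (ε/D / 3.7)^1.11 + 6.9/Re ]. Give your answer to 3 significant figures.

Re = ρVD/μ = 1020·5.06·0.0321/0.00117 = 1.416e+05.
Re > 4000 → turbulent. ε/D = 0.00024/0.0321 = 0.00748; Haaland: 1/√f = -1.8 log₁₀[0.00102 + 4.87e-05] = 5.347, so f = 0.03497.

f ≈ 0.0350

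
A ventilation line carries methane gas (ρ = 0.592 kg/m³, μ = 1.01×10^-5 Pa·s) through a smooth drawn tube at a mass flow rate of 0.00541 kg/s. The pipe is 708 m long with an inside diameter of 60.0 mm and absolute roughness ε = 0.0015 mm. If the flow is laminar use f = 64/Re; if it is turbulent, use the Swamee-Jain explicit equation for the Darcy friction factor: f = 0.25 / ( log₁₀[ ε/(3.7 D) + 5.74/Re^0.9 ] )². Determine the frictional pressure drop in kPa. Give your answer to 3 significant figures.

A = πD²/4 = π(0.06)²/4 = 0.002827 m²; mean velocity V = ṁ/(ρA) = 0.00541/(0.592 · 0.002827) = 3.232 m/s.
Reynolds number Re = ρVD/μ = 0.592 · 3.232 · 0.06 / 1.01e-05 = 1.137e+04.
Re > 4000 → turbulent. Relative roughness ε/D = 1.5e-06/0.06 = 2.5e-05. Swamee-Jain: f = 0.25/(log₁₀[2.5e-05/3.7 + 5.74/1.137e+04^0.9])² = 0.25/(log₁₀[6.76e-06 + 0.00128])² = 0.25/(-2.889)² = 0.02996.
Darcy-Weisbach: ΔP = f(L/D)(ρV²/2) = 0.02996·(708/0.06)·(0.592·3.232²/2) = 0.02996·1.18e+04·3.092 = 1093 Pa.
ΔP = 1093 Pa = 1.09 kPa.

ΔP ≈ 1.09 kPa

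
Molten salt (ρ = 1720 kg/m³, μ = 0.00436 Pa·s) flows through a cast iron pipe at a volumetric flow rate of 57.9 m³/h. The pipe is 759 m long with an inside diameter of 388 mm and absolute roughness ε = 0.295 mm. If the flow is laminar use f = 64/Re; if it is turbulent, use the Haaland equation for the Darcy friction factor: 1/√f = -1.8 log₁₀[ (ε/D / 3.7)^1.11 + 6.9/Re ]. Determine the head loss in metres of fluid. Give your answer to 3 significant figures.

h_f ≈ 0.0497 m

Q = 57.9 m³/h = 57.9/3600 = 0.01608 m³/s.
Cross-sectional area A = πD²/4 = π(0.388)²/4 = 0.1182 m²; mean velocity V = Q/A = 0.01608/0.1182 = 0.136 m/s.
Reynolds number Re = ρVD/μ = 1720 · 0.136 · 0.388 / 0.00436 = 2.082e+04.
Re > 4000 → turbulent. Relative roughness ε/D = 0.000295/0.388 = 0.00076. Haaland: 1/√f = -1.8 log₁₀[(0.00076/3.7)^1.11 + 6.9/2.082e+04] = -1.8 log₁₀[8.08e-05 + 0.000331] = 6.093, so f = 0.02694.
Darcy-Weisbach: ΔP = f(L/D)(ρV²/2) = 0.02694·(759/0.388)·(1720·0.136²/2) = 0.02694·1956·15.91 = 838.5 Pa.
Head loss h_f = ΔP/(ρg) = 838.5/(1720·9.81) = 0.0497 m.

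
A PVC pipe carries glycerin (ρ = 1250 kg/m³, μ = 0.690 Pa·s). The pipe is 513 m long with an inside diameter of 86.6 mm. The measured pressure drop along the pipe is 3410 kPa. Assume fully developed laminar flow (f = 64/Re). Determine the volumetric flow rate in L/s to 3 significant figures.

For laminar flow, f = 64/Re with Re = ρVD/μ, so Darcy-Weisbach reduces to ΔP = 32μLV/D². Solving for V: V = ΔP·D²/(32μL) = 3.41e+06·(0.0866)²/(32·0.69·513) = 2.258 m/s.
Check: Re = ρVD/μ = 1250·2.258·0.0866/0.69 = 354.2 < 2300, so the laminar assumption holds.
Q = V·A = 2.258·(π/4·0.0866²) = 0.0133 m³/s = 13.3 L/s.

Q ≈ 13.3 L/s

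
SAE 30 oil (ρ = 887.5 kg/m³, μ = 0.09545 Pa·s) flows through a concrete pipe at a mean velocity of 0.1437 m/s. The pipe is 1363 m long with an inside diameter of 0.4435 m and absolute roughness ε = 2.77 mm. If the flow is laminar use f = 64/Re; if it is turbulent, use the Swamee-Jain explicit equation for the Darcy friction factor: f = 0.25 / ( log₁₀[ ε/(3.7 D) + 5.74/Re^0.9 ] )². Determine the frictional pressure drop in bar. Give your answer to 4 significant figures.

ΔP ≈ 0.03042 bar

Reynolds number Re = ρVD/μ = 887.5 · 0.1437 · 0.4435 / 0.0954 = 592.6.
Re < 2300 → laminar flow, so f = 64/Re = 64/592.6 = 0.108 (the turbulent correlation is not needed).
Darcy-Weisbach: ΔP = f(L/D)(ρV²/2) = 0.108·(1363/0.4435)·(887.5·0.1437²/2) = 0.108·3073·9.163 = 3042 Pa.
ΔP = 3042 Pa = 0.03042 bar.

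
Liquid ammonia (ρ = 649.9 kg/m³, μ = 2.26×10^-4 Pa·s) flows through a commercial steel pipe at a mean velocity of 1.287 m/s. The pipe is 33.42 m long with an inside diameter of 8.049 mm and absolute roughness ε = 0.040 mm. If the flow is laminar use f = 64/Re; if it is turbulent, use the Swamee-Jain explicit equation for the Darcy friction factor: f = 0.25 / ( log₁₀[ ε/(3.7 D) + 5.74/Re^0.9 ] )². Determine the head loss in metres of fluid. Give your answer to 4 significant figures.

Reynolds number Re = ρVD/μ = 649.9 · 1.287 · 0.008049 / 0.000226 = 2.979e+04.
Re > 4000 → turbulent. Relative roughness ε/D = 4e-05/0.008049 = 0.00497. Swamee-Jain: f = 0.25/(log₁₀[0.00497/3.7 + 5.74/2.979e+04^0.9])² = 0.25/(log₁₀[0.00134 + 0.00054])² = 0.25/(-2.725)² = 0.03366.
Darcy-Weisbach: ΔP = f(L/D)(ρV²/2) = 0.03366·(33.42/0.008049)·(649.9·1.287²/2) = 0.03366·4152·538.2 = 7.523e+04 Pa.
Head loss h_f = ΔP/(ρg) = 7.523e+04/(649.9·9.81) = 11.80 m.

h_f ≈ 11.80 m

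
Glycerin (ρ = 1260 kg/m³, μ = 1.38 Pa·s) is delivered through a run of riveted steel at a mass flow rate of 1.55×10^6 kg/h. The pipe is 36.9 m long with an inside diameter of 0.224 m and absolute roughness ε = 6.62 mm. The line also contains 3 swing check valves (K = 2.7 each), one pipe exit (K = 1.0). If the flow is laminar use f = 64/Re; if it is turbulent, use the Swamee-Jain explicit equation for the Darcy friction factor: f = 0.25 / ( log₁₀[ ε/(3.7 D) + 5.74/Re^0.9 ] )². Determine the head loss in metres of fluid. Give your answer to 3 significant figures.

ṁ = 1.55×10^6 kg/h = 1.55×10^6/3600 = 430.6 kg/s.
A = πD²/4 = π(0.224)²/4 = 0.03941 m²; mean velocity V = ṁ/(ρA) = 430.6/(1260 · 0.03941) = 8.671 m/s.
Reynolds number Re = ρVD/μ = 1260 · 8.671 · 0.224 / 1.38 = 1773.
Re < 2300 → laminar flow, so f = 64/Re = 64/1773 = 0.03609 (the turbulent correlation is not needed).
Total minor-loss coefficient ΣK = 3·2.7 + 1·1 = 9.1.
ΔP = [f·L/D + ΣK]·(ρV²/2) = [0.03609·36.9/0.224 + 9.1]·(1260·8.671²/2) = [5.945 + 9.1]·4.737e+04 = 7.126e+05 Pa.
Head loss h_f = ΔP/(ρg) = 7.126e+05/(1260·9.81) = 57.7 m.

h_f ≈ 57.7 m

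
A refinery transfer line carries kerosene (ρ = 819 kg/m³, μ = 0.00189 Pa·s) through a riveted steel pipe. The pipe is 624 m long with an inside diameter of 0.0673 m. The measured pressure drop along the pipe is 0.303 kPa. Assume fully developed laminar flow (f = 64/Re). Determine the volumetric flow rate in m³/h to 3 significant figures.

For laminar flow, f = 64/Re with Re = ρVD/μ, so Darcy-Weisbach reduces to ΔP = 32μLV/D². Solving for V: V = ΔP·D²/(32μL) = 303·(0.0673)²/(32·0.00189·624) = 0.03636 m/s.
Check: Re = ρVD/μ = 819·0.03636·0.0673/0.00189 = 1061 < 2300, so the laminar assumption holds.
Q = V·A = 0.03636·(π/4·0.0673²) = 0.0001294 m³/s = 0.466 m³/h.

Q ≈ 0.466 m³/h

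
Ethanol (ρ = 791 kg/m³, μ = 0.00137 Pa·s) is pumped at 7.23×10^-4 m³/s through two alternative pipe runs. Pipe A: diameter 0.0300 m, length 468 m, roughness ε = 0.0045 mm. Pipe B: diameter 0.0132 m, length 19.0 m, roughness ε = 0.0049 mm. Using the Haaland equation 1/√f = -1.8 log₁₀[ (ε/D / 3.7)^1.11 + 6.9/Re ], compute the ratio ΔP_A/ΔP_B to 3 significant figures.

ΔP_A/ΔP_B ≈ 0.478

Pipe A: V = Q/A = 0.000723/0.0007069 = 1.023 m/s; Re = 1.772e+04; ε/D = 0.00015; Haaland → f = 0.02678; ΔP_A = f(L/D)(ρV²/2) = 1.729e+05 Pa.
Pipe B: V = Q/A = 0.000723/0.0001368 = 5.283 m/s; Re = 4.027e+04; ε/D = 0.000371; Haaland → f = 0.02276; ΔP_B = f(L/D)(ρV²/2) = 3.617e+05 Pa.
ΔP_A/ΔP_B = 1.729e+05/3.617e+05 = 0.478.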